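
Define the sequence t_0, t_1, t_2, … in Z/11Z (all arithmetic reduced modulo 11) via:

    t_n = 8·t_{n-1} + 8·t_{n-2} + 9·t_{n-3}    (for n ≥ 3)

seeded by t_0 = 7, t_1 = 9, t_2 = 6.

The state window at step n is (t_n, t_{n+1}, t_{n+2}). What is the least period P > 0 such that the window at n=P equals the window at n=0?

3

n=0: window = (7, 9, 6)
n=1: window = (9, 6, 7)
n=2: window = (6, 7, 9)
n=3: window = (7, 9, 6)
window at n=3 equals window at n=0 → period = 3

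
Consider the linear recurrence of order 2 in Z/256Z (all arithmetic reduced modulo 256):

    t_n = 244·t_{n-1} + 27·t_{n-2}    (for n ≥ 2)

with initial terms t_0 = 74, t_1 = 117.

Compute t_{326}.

t_2 = 244·117 + 27·74 = 82
t_3 = 244·82 + 27·117 = 127
t_4 = 244·127 + 27·82 = 178
t_5 = 244·178 + 27·127 = 13
t_6 = 244·13 + 27·178 = 42
t_7 = 244·42 + 27·13 = 103
t_8 = 244·103 + 27·42 = 154
t_9 = 244·154 + 27·103 = 165
t_10 = 244·165 + 27·154 = 130
t_11 = 244·130 + 27·165 = 79
t_12 = 244·79 + 27·130 = 2
t_13 = 244·2 + 27·79 = 61
t_14 = 244·61 + 27·2 = 90
t_15 = 244·90 + 27·61 = 55
t_16 = 244·55 + 27·90 = 234
t_17 = 244·234 + 27·55 = 213
t_18 = 244·213 + 27·234 = 178
t_19 = 244·178 + 27·213 = 31
t_20 = 244·31 + 27·178 = 82
t_21 = 244·82 + 27·31 = 109
t_22 = 244·109 + 27·82 = 138
t_23 = 244·138 + 27·109 = 7
t_24 = 244·7 + 27·138 = 58
t_25 = 244·58 + 27·7 = 5
t_26 = 244·5 + 27·58 = 226
t_27 = 244·226 + 27·5 = 239
t_28 = 244·239 + 27·226 = 162
t_29 = 244·162 + 27·239 = 157
t_30 = 244·157 + 27·162 = 186
t_31 = 244·186 + 27·157 = 215
t_32 = 244·215 + 27·186 = 138
t_33 = 244·138 + 27·215 = 53
t_34 = 244·53 + 27·138 = 18
t_35 = 244·18 + 27·53 = 191
t_36 = 244·191 + 27·18 = 242
t_37 = 244·242 + 27·191 = 205
t_38 = 244·205 + 27·242 = 234
t_39 = 244·234 + 27·205 = 167
t_40 = 244·167 + 27·234 = 218
t_41 = 244·218 + 27·167 = 101
t_42 = 244·101 + 27·218 = 66
t_43 = 244·66 + 27·101 = 143
t_44 = 244·143 + 27·66 = 66
t_45 = 244·66 + 27·143 = 253
t_46 = 244·253 + 27·66 = 26
t_47 = 244·26 + 27·253 = 119
t_48 = 244·119 + 27·26 = 42
t_49 = 244·42 + 27·119 = 149
t_50 = 244·149 + 27·42 = 114
t_51 = 244·114 + 27·149 = 95
t_52 = 244·95 + 27·114 = 146
t_53 = 244·146 + 27·95 = 45
t_54 = 244·45 + 27·146 = 74
t_55 = 244·74 + 27·45 = 71
t_56 = 244·71 + 27·74 = 122
t_57 = 244·122 + 27·71 = 197
t_58 = 244·197 + 27·122 = 162
t_59 = 244·162 + 27·197 = 47
t_60 = 244·47 + 27·162 = 226
t_61 = 244·226 + 27·47 = 93
t_62 = 244·93 + 27·226 = 122
t_63 = 244·122 + 27·93 = 23
t_64 = 244·23 + 27·122 = 202
t_65 = 244·202 + 27·23 = 245
t_66 = 244·245 + 27·202 = 210
t_67 = 244·210 + 27·245 = 255
t_68 = 244·255 + 27·210 = 50
t_69 = 244·50 + 27·255 = 141
t_70 = 244·141 + 27·50 = 170
t_71 = 244·170 + 27·141 = 231
t_72 = 244·231 + 27·170 = 26
t_73 = 244·26 + 27·231 = 37
t_74 = 244·37 + 27·26 = 2
t_75 = 244·2 + 27·37 = 207
t_76 = 244·207 + 27·2 = 130
t_77 = 244·130 + 27·207 = 189
t_78 = 244·189 + 27·130 = 218
t_79 = 244·218 + 27·189 = 183
t_80 = 244·183 + 27·218 = 106
t_81 = 244·106 + 27·183 = 85
t_82 = 244·85 + 27·106 = 50
t_83 = 244·50 + 27·85 = 159
t_84 = 244·159 + 27·50 = 210
t_85 = 244·210 + 27·159 = 237
t_86 = 244·237 + 27·210 = 10
t_87 = 244·10 + 27·237 = 135
t_88 = 244·135 + 27·10 = 186
t_89 = 244·186 + 27·135 = 133
t_90 = 244·133 + 27·186 = 98
t_91 = 244·98 + 27·133 = 111
t_92 = 244·111 + 27·98 = 34
t_93 = 244·34 + 27·111 = 29
t_94 = 244·29 + 27·34 = 58
t_95 = 244·58 + 27·29 = 87
t_96 = 244·87 + 27·58 = 10
t_97 = 244·10 + 27·87 = 181
t_98 = 244·181 + 27·10 = 146
t_99 = 244·146 + 27·181 = 63
t_100 = 244·63 + 27·146 = 114
t_101 = 244·114 + 27·63 = 77
t_102 = 244·77 + 27·114 = 106
t_103 = 244·106 + 27·77 = 39
t_104 = 244·39 + 27·106 = 90
t_105 = 244·90 + 27·39 = 229
t_106 = 244·229 + 27·90 = 194
t_107 = 244·194 + 27·229 = 15
t_108 = 244·15 + 27·194 = 194
t_109 = 244·194 + 27·15 = 125
t_110 = 244·125 + 27·194 = 154
t_111 = 244·154 + 27·125 = 247
t_112 = 244·247 + 27·154 = 170
t_113 = 244·170 + 27·247 = 21
t_114 = 244·21 + 27·170 = 242
t_115 = 244·242 + 27·21 = 223
t_116 = 244·223 + 27·242 = 18
t_117 = 244·18 + 27·223 = 173
t_118 = 244·173 + 27·18 = 202
t_119 = 244·202 + 27·173 = 199
t_120 = 244·199 + 27·202 = 250
t_121 = 244·250 + 27·199 = 69
t_122 = 244·69 + 27·250 = 34
t_123 = 244·34 + 27·69 = 175
t_124 = 244·175 + 27·34 = 98
t_125 = 244·98 + 27·175 = 221
t_126 = 244·221 + 27·98 = 250
t_127 = 244·250 + 27·221 = 151
t_128 = 244·151 + 27·250 = 74
t_129 = 244·74 + 27·151 = 117
(t_128, t_129) = (74, 117) = (t_0, t_1), so the sequence has period 128.
326 ≡ 70 (mod 128), hence t_326 = t_70 = 170.

170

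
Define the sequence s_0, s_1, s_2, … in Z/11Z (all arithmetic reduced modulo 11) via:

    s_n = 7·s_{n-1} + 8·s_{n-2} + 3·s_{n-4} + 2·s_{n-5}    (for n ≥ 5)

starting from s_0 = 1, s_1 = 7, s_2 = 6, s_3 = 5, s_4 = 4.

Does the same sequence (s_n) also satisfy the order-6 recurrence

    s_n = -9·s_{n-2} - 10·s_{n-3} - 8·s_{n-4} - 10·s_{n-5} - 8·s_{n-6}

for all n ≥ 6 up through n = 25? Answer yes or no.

Terms s_0..s_25: 1, 7, 6, 5, 4, 3, 8, 8, 10, 8, 1, 1, 6, 6, 10, 2, 4, 8, 9, 10, 4, 8, 10, 6, 0, 3
n=6: candidate gives 8, actual s_6 = 8 ✓
n=7: candidate gives 8, actual s_7 = 8 ✓
n=8: candidate gives 10, actual s_8 = 10 ✓
n=9: candidate gives 8, actual s_9 = 8 ✓
n=10: candidate gives 1, actual s_10 = 1 ✓
n=11: candidate gives 1, actual s_11 = 1 ✓
n=12: candidate gives 6, actual s_12 = 6 ✓
n=13: candidate gives 6, actual s_13 = 6 ✓
n=14: candidate gives 10, actual s_14 = 10 ✓
n=15: candidate gives 2, actual s_15 = 2 ✓
n=16: candidate gives 4, actual s_16 = 4 ✓
n=17: candidate gives 8, actual s_17 = 8 ✓
n=18: candidate gives 9, actual s_18 = 9 ✓
n=19: candidate gives 10, actual s_19 = 10 ✓
n=20: candidate gives 4, actual s_20 = 4 ✓
n=21: candidate gives 8, actual s_21 = 8 ✓
n=22: candidate gives 10, actual s_22 = 10 ✓
n=23: candidate gives 6, actual s_23 = 6 ✓
n=24: candidate gives 0, actual s_24 = 0 ✓
n=25: candidate gives 3, actual s_25 = 3 ✓

yes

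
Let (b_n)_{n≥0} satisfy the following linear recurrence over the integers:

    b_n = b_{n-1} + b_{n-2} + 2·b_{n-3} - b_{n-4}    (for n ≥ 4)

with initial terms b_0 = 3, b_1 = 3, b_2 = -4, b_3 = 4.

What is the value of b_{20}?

b_4 = 1·4 + 1·-4 + 2·3 + -1·3 = 3
b_5 = 1·3 + 1·4 + 2·-4 + -1·3 = -4
b_6 = 1·-4 + 1·3 + 2·4 + -1·-4 = 11
b_7 = 1·11 + 1·-4 + 2·3 + -1·4 = 9
b_8 = 1·9 + 1·11 + 2·-4 + -1·3 = 9
b_9 = 1·9 + 1·9 + 2·11 + -1·-4 = 44
b_10 = 1·44 + 1·9 + 2·9 + -1·11 = 60
b_11 = 1·60 + 1·44 + 2·9 + -1·9 = 113
b_12 = 1·113 + 1·60 + 2·44 + -1·9 = 252
b_13 = 1·252 + 1·113 + 2·60 + -1·44 = 441
b_14 = 1·441 + 1·252 + 2·113 + -1·60 = 859
b_15 = 1·859 + 1·441 + 2·252 + -1·113 = 1691
b_16 = 1·1691 + 1·859 + 2·441 + -1·252 = 3180
b_17 = 1·3180 + 1·1691 + 2·859 + -1·441 = 6148
b_18 = 1·6148 + 1·3180 + 2·1691 + -1·859 = 11851
b_19 = 1·11851 + 1·6148 + 2·3180 + -1·1691 = 22668
b_20 = 1·22668 + 1·11851 + 2·6148 + -1·3180 = 43635

43635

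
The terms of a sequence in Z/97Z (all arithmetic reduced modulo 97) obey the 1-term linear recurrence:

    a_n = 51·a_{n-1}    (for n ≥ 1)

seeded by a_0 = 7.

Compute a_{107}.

a_1 = 51·7 = 66
a_2 = 51·66 = 68
a_3 = 51·68 = 73
a_4 = 51·73 = 37
a_5 = 51·37 = 44
a_6 = 51·44 = 13
a_7 = 51·13 = 81
a_8 = 51·81 = 57
a_9 = 51·57 = 94
a_10 = 51·94 = 41
a_11 = 51·41 = 54
a_12 = 51·54 = 38
a_13 = 51·38 = 95
a_14 = 51·95 = 92
a_15 = 51·92 = 36
a_16 = 51·36 = 90
a_17 = 51·90 = 31
a_18 = 51·31 = 29
a_19 = 51·29 = 24
a_20 = 51·24 = 60
a_21 = 51·60 = 53
a_22 = 51·53 = 84
a_23 = 51·84 = 16
a_24 = 51·16 = 40
a_25 = 51·40 = 3
a_26 = 51·3 = 56
a_27 = 51·56 = 43
a_28 = 51·43 = 59
a_29 = 51·59 = 2
a_30 = 51·2 = 5
a_31 = 51·5 = 61
a_32 = 51·61 = 7
(a_32) = (7) = (a_0), so the sequence has period 32.
107 ≡ 11 (mod 32), hence a_107 = a_11 = 54.

54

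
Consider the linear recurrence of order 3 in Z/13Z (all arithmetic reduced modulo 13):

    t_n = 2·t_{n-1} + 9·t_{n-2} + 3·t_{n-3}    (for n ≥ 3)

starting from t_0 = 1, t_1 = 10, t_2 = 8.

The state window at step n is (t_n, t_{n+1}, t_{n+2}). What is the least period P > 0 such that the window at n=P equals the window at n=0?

n=0: window = (1, 10, 8)
n=1: window = (10, 8, 5)
n=2: window = (8, 5, 8)
n=3: window = (5, 8, 7)
n=4: window = (8, 7, 10)
n=5: window = (7, 10, 3)
n=6: window = (10, 3, 0)
n=7: window = (3, 0, 5)
n=8: window = (0, 5, 6)
n=9: window = (5, 6, 5)
n=10: window = (6, 5, 1)
n=11: window = (5, 1, 0)
n=12: window = (1, 0, 11)
n=13: window = (0, 11, 12)
n=14: window = (11, 12, 6)
n=15: window = (12, 6, 10)
n=16: window = (6, 10, 6)
n=17: window = (10, 6, 3)
n=18: window = (6, 3, 12)
n=19: window = (3, 12, 4)
n=20: window = (12, 4, 8)
n=21: window = (4, 8, 10)
n=22: window = (8, 10, 0)
n=23: window = (10, 0, 10)
n=24: window = (0, 10, 11)
n=25: window = (10, 11, 8)
n=26: window = (11, 8, 2)
n=27: window = (8, 2, 5)
n=28: window = (2, 5, 0)
n=29: window = (5, 0, 12)
n=30: window = (0, 12, 0)
n=31: window = (12, 0, 4)
n=32: window = (0, 4, 5)
n=33: window = (4, 5, 7)
n=34: window = (5, 7, 6)
n=35: window = (7, 6, 12)
n=36: window = (6, 12, 8)
n=37: window = (12, 8, 12)
n=38: window = (8, 12, 2)
n=39: window = (12, 2, 6)
n=40: window = (2, 6, 1)
n=41: window = (6, 1, 10)
n=42: window = (1, 10, 8)
window at n=42 equals window at n=0 → period = 42

42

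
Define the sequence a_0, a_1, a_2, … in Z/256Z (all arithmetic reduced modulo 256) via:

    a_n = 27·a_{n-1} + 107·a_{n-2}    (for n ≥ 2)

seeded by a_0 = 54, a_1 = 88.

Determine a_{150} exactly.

118

a_2 = 27·88 + 107·54 = 218
a_3 = 27·218 + 107·88 = 198
a_4 = 27·198 + 107·218 = 0
a_5 = 27·0 + 107·198 = 194
a_6 = 27·194 + 107·0 = 118
a_7 = 27·118 + 107·194 = 136
a_8 = 27·136 + 107·118 = 170
a_9 = 27·170 + 107·136 = 198
a_10 = 27·198 + 107·170 = 240
a_11 = 27·240 + 107·198 = 18
a_12 = 27·18 + 107·240 = 54
a_13 = 27·54 + 107·18 = 56
a_14 = 27·56 + 107·54 = 122
a_15 = 27·122 + 107·56 = 70
a_16 = 27·70 + 107·122 = 96
a_17 = 27·96 + 107·70 = 98
a_18 = 27·98 + 107·96 = 118
a_19 = 27·118 + 107·98 = 104
a_20 = 27·104 + 107·118 = 74
a_21 = 27·74 + 107·104 = 70
a_22 = 27·70 + 107·74 = 80
a_23 = 27·80 + 107·70 = 178
a_24 = 27·178 + 107·80 = 54
a_25 = 27·54 + 107·178 = 24
a_26 = 27·24 + 107·54 = 26
a_27 = 27·26 + 107·24 = 198
a_28 = 27·198 + 107·26 = 192
a_29 = 27·192 + 107·198 = 2
a_30 = 27·2 + 107·192 = 118
a_31 = 27·118 + 107·2 = 72
a_32 = 27·72 + 107·118 = 234
a_33 = 27·234 + 107·72 = 198
a_34 = 27·198 + 107·234 = 176
a_35 = 27·176 + 107·198 = 82
a_36 = 27·82 + 107·176 = 54
a_37 = 27·54 + 107·82 = 248
a_38 = 27·248 + 107·54 = 186
a_39 = 27·186 + 107·248 = 70
a_40 = 27·70 + 107·186 = 32
a_41 = 27·32 + 107·70 = 162
a_42 = 27·162 + 107·32 = 118
a_43 = 27·118 + 107·162 = 40
a_44 = 27·40 + 107·118 = 138
a_45 = 27·138 + 107·40 = 70
a_46 = 27·70 + 107·138 = 16
a_47 = 27·16 + 107·70 = 242
a_48 = 27·242 + 107·16 = 54
a_49 = 27·54 + 107·242 = 216
a_50 = 27·216 + 107·54 = 90
a_51 = 27·90 + 107·216 = 198
a_52 = 27·198 + 107·90 = 128
a_53 = 27·128 + 107·198 = 66
a_54 = 27·66 + 107·128 = 118
a_55 = 27·118 + 107·66 = 8
a_56 = 27·8 + 107·118 = 42
a_57 = 27·42 + 107·8 = 198
a_58 = 27·198 + 107·42 = 112
a_59 = 27·112 + 107·198 = 146
a_60 = 27·146 + 107·112 = 54
a_61 = 27·54 + 107·146 = 184
a_62 = 27·184 + 107·54 = 250
a_63 = 27·250 + 107·184 = 70
a_64 = 27·70 + 107·250 = 224
a_65 = 27·224 + 107·70 = 226
a_66 = 27·226 + 107·224 = 118
a_67 = 27·118 + 107·226 = 232
a_68 = 27·232 + 107·118 = 202
a_69 = 27·202 + 107·232 = 70
a_70 = 27·70 + 107·202 = 208
a_71 = 27·208 + 107·70 = 50
a_72 = 27·50 + 107·208 = 54
a_73 = 27·54 + 107·50 = 152
a_74 = 27·152 + 107·54 = 154
a_75 = 27·154 + 107·152 = 198
a_76 = 27·198 + 107·154 = 64
a_77 = 27·64 + 107·198 = 130
a_78 = 27·130 + 107·64 = 118
a_79 = 27·118 + 107·130 = 200
a_80 = 27·200 + 107·118 = 106
a_81 = 27·106 + 107·200 = 198
a_82 = 27·198 + 107·106 = 48
a_83 = 27·48 + 107·198 = 210
a_84 = 27·210 + 107·48 = 54
a_85 = 27·54 + 107·210 = 120
a_86 = 27·120 + 107·54 = 58
a_87 = 27·58 + 107·120 = 70
a_88 = 27·70 + 107·58 = 160
a_89 = 27·160 + 107·70 = 34
a_90 = 27·34 + 107·160 = 118
a_91 = 27·118 + 107·34 = 168
a_92 = 27·168 + 107·118 = 10
a_93 = 27·10 + 107·168 = 70
a_94 = 27·70 + 107·10 = 144
a_95 = 27·144 + 107·70 = 114
a_96 = 27·114 + 107·144 = 54
a_97 = 27·54 + 107·114 = 88
a_98 = 27·88 + 107·54 = 218
a_99 = 27·218 + 107·88 = 198
a_100 = 27·198 + 107·218 = 0
a_101 = 27·0 + 107·198 = 194
a_102 = 27·194 + 107·0 = 118
a_103 = 27·118 + 107·194 = 136
a_104 = 27·136 + 107·118 = 170
a_105 = 27·170 + 107·136 = 198
a_106 = 27·198 + 107·170 = 240
a_107 = 27·240 + 107·198 = 18
a_108 = 27·18 + 107·240 = 54
a_109 = 27·54 + 107·18 = 56
a_110 = 27·56 + 107·54 = 122
a_111 = 27·122 + 107·56 = 70
a_112 = 27·70 + 107·122 = 96
a_113 = 27·96 + 107·70 = 98
a_114 = 27·98 + 107·96 = 118
a_115 = 27·118 + 107·98 = 104
a_116 = 27·104 + 107·118 = 74
a_117 = 27·74 + 107·104 = 70
a_118 = 27·70 + 107·74 = 80
a_119 = 27·80 + 107·70 = 178
a_120 = 27·178 + 107·80 = 54
a_121 = 27·54 + 107·178 = 24
a_122 = 27·24 + 107·54 = 26
a_123 = 27·26 + 107·24 = 198
a_124 = 27·198 + 107·26 = 192
a_125 = 27·192 + 107·198 = 2
a_126 = 27·2 + 107·192 = 118
a_127 = 27·118 + 107·2 = 72
a_128 = 27·72 + 107·118 = 234
a_129 = 27·234 + 107·72 = 198
a_130 = 27·198 + 107·234 = 176
a_131 = 27·176 + 107·198 = 82
a_132 = 27·82 + 107·176 = 54
a_133 = 27·54 + 107·82 = 248
a_134 = 27·248 + 107·54 = 186
a_135 = 27·186 + 107·248 = 70
a_136 = 27·70 + 107·186 = 32
a_137 = 27·32 + 107·70 = 162
a_138 = 27·162 + 107·32 = 118
a_139 = 27·118 + 107·162 = 40
a_140 = 27·40 + 107·118 = 138
a_141 = 27·138 + 107·40 = 70
a_142 = 27·70 + 107·138 = 16
a_143 = 27·16 + 107·70 = 242
a_144 = 27·242 + 107·16 = 54
a_145 = 27·54 + 107·242 = 216
a_146 = 27·216 + 107·54 = 90
a_147 = 27·90 + 107·216 = 198
a_148 = 27·198 + 107·90 = 128
a_149 = 27·128 + 107·198 = 66
a_150 = 27·66 + 107·128 = 118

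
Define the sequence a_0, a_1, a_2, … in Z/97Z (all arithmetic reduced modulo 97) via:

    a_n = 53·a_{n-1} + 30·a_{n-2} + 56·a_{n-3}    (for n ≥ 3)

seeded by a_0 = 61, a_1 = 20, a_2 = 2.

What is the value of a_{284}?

a_3 = 53·2 + 30·20 + 56·61 = 48
a_4 = 53·48 + 30·2 + 56·20 = 38
a_5 = 53·38 + 30·48 + 56·2 = 74
a_6 = 53·74 + 30·38 + 56·48 = 87
a_7 = 53·87 + 30·74 + 56·38 = 35
a_8 = 53·35 + 30·87 + 56·74 = 73
a_9 = 53·73 + 30·35 + 56·87 = 91
a_10 = 53·91 + 30·73 + 56·35 = 49
a_11 = 53·49 + 30·91 + 56·73 = 6
a_12 = 53·6 + 30·49 + 56·91 = 94
a_13 = 53·94 + 30·6 + 56·49 = 49
a_14 = 53·49 + 30·94 + 56·6 = 30
a_15 = 53·30 + 30·49 + 56·94 = 79
a_16 = 53·79 + 30·30 + 56·49 = 71
a_17 = 53·71 + 30·79 + 56·30 = 53
a_18 = 53·53 + 30·71 + 56·79 = 51
a_19 = 53·51 + 30·53 + 56·71 = 24
a_20 = 53·24 + 30·51 + 56·53 = 47
a_21 = 53·47 + 30·24 + 56·51 = 53
a_22 = 53·53 + 30·47 + 56·24 = 34
a_23 = 53·34 + 30·53 + 56·47 = 10
a_24 = 53·10 + 30·34 + 56·53 = 56
a_25 = 53·56 + 30·10 + 56·34 = 31
a_26 = 53·31 + 30·56 + 56·10 = 3
a_27 = 53·3 + 30·31 + 56·56 = 54
a_28 = 53·54 + 30·3 + 56·31 = 32
a_29 = 53·32 + 30·54 + 56·3 = 89
a_30 = 53·89 + 30·32 + 56·54 = 68
a_31 = 53·68 + 30·89 + 56·32 = 15
a_32 = 53·15 + 30·68 + 56·89 = 59
a_33 = 53·59 + 30·15 + 56·68 = 13
a_34 = 53·13 + 30·59 + 56·15 = 1
a_35 = 53·1 + 30·13 + 56·59 = 61
a_36 = 53·61 + 30·1 + 56·13 = 14
a_37 = 53·14 + 30·61 + 56·1 = 9
a_38 = 53·9 + 30·14 + 56·61 = 45
a_39 = 53·45 + 30·9 + 56·14 = 44
a_40 = 53·44 + 30·45 + 56·9 = 15
a_41 = 53·15 + 30·44 + 56·45 = 76
a_42 = 53·76 + 30·15 + 56·44 = 55
a_43 = 53·55 + 30·76 + 56·15 = 21
a_44 = 53·21 + 30·55 + 56·76 = 35
a_45 = 53·35 + 30·21 + 56·55 = 36
a_46 = 53·36 + 30·35 + 56·21 = 60
a_47 = 53·60 + 30·36 + 56·35 = 12
a_48 = 53·12 + 30·60 + 56·36 = 87
a_49 = 53·87 + 30·12 + 56·60 = 86
a_50 = 53·86 + 30·87 + 56·12 = 80
a_51 = 53·80 + 30·86 + 56·87 = 52
a_52 = 53·52 + 30·80 + 56·86 = 78
a_53 = 53·78 + 30·52 + 56·80 = 86
a_54 = 53·86 + 30·78 + 56·52 = 13
a_55 = 53·13 + 30·86 + 56·78 = 71
a_56 = 53·71 + 30·13 + 56·86 = 45
a_57 = 53·45 + 30·71 + 56·13 = 5
a_58 = 53·5 + 30·45 + 56·71 = 62
a_59 = 53·62 + 30·5 + 56·45 = 39
a_60 = 53·39 + 30·62 + 56·5 = 36
a_61 = 53·36 + 30·39 + 56·62 = 51
a_62 = 53·51 + 30·36 + 56·39 = 50
a_63 = 53·50 + 30·51 + 56·36 = 85
a_64 = 53·85 + 30·50 + 56·51 = 34
a_65 = 53·34 + 30·85 + 56·50 = 71
a_66 = 53·71 + 30·34 + 56·85 = 37
a_67 = 53·37 + 30·71 + 56·34 = 78
a_68 = 53·78 + 30·37 + 56·71 = 5
a_69 = 53·5 + 30·78 + 56·37 = 21
a_70 = 53·21 + 30·5 + 56·78 = 5
a_71 = 53·5 + 30·21 + 56·5 = 11
a_72 = 53·11 + 30·5 + 56·21 = 66
a_73 = 53·66 + 30·11 + 56·5 = 34
a_74 = 53·34 + 30·66 + 56·11 = 33
a_75 = 53·33 + 30·34 + 56·66 = 63
a_76 = 53·63 + 30·33 + 56·34 = 25
a_77 = 53·25 + 30·63 + 56·33 = 19
a_78 = 53·19 + 30·25 + 56·63 = 47
a_79 = 53·47 + 30·19 + 56·25 = 96
a_80 = 53·96 + 30·47 + 56·19 = 93
a_81 = 53·93 + 30·96 + 56·47 = 62
a_82 = 53·62 + 30·93 + 56·96 = 6
a_83 = 53·6 + 30·62 + 56·93 = 14
a_84 = 53·14 + 30·6 + 56·62 = 29
a_85 = 53·29 + 30·14 + 56·6 = 62
a_86 = 53·62 + 30·29 + 56·14 = 90
a_87 = 53·90 + 30·62 + 56·29 = 9
a_88 = 53·9 + 30·90 + 56·62 = 53
a_89 = 53·53 + 30·9 + 56·90 = 68
a_90 = 53·68 + 30·53 + 56·9 = 72
a_91 = 53·72 + 30·68 + 56·53 = 94
a_92 = 53·94 + 30·72 + 56·68 = 86
a_93 = 53·86 + 30·94 + 56·72 = 61
a_94 = 53·61 + 30·86 + 56·94 = 19
a_95 = 53·19 + 30·61 + 56·86 = 87
a_96 = 53·87 + 30·19 + 56·61 = 61
a_97 = 53·61 + 30·87 + 56·19 = 20
a_98 = 53·20 + 30·61 + 56·87 = 2
(a_96, a_97, a_98) = (61, 20, 2) = (a_0, a_1, a_2), so the sequence has period 96.
284 ≡ 92 (mod 96), hence a_284 = a_92 = 86.

86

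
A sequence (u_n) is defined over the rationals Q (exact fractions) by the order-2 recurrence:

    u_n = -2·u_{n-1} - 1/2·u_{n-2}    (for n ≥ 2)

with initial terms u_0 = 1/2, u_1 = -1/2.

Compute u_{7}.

-169/16

u_2 = -2·-1/2 + -1/2·1/2 = 3/4
u_3 = -2·3/4 + -1/2·-1/2 = -5/4
u_4 = -2·-5/4 + -1/2·3/4 = 17/8
u_5 = -2·17/8 + -1/2·-5/4 = -29/8
u_6 = -2·-29/8 + -1/2·17/8 = 99/16
u_7 = -2·99/16 + -1/2·-29/8 = -169/16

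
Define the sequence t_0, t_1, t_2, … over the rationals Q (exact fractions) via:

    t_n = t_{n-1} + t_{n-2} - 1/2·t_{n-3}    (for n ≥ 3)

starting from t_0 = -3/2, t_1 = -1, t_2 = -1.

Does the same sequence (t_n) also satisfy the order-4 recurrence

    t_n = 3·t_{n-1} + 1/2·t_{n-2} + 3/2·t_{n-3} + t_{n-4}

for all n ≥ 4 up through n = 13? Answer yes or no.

Terms t_0..t_13: -3/2, -1, -1, -5/4, -7/4, -5/2, -29/8, -21/4, -61/8, -177/16, -257/16, -373/16, -1083/32, -393/8
n=4: candidate gives -29/4, actual t_4 = -7/4 ✗

no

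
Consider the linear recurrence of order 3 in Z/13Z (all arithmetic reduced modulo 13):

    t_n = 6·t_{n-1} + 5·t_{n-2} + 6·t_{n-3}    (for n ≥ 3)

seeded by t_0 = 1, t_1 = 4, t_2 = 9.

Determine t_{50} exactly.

t_3 = 6·9 + 5·4 + 6·1 = 2
t_4 = 6·2 + 5·9 + 6·4 = 3
t_5 = 6·3 + 5·2 + 6·9 = 4
t_6 = 6·4 + 5·3 + 6·2 = 12
t_7 = 6·12 + 5·4 + 6·3 = 6
t_8 = 6·6 + 5·12 + 6·4 = 3
t_9 = 6·3 + 5·6 + 6·12 = 3
t_10 = 6·3 + 5·3 + 6·6 = 4
t_11 = 6·4 + 5·3 + 6·3 = 5
t_12 = 6·5 + 5·4 + 6·3 = 3
t_13 = 6·3 + 5·5 + 6·4 = 2
t_14 = 6·2 + 5·3 + 6·5 = 5
t_15 = 6·5 + 5·2 + 6·3 = 6
t_16 = 6·6 + 5·5 + 6·2 = 8
t_17 = 6·8 + 5·6 + 6·5 = 4
t_18 = 6·4 + 5·8 + 6·6 = 9
t_19 = 6·9 + 5·4 + 6·8 = 5
t_20 = 6·5 + 5·9 + 6·4 = 8
t_21 = 6·8 + 5·5 + 6·9 = 10
t_22 = 6·10 + 5·8 + 6·5 = 0
t_23 = 6·0 + 5·10 + 6·8 = 7
t_24 = 6·7 + 5·0 + 6·10 = 11
t_25 = 6·11 + 5·7 + 6·0 = 10
t_26 = 6·10 + 5·11 + 6·7 = 1
t_27 = 6·1 + 5·10 + 6·11 = 5
t_28 = 6·5 + 5·1 + 6·10 = 4
t_29 = 6·4 + 5·5 + 6·1 = 3
t_30 = 6·3 + 5·4 + 6·5 = 3
t_31 = 6·3 + 5·3 + 6·4 = 5
t_32 = 6·5 + 5·3 + 6·3 = 11
t_33 = 6·11 + 5·5 + 6·3 = 5
t_34 = 6·5 + 5·11 + 6·5 = 11
t_35 = 6·11 + 5·5 + 6·11 = 1
t_36 = 6·1 + 5·11 + 6·5 = 0
t_37 = 6·0 + 5·1 + 6·11 = 6
t_38 = 6·6 + 5·0 + 6·1 = 3
t_39 = 6·3 + 5·6 + 6·0 = 9
t_40 = 6·9 + 5·3 + 6·6 = 1
t_41 = 6·1 + 5·9 + 6·3 = 4
t_42 = 6·4 + 5·1 + 6·9 = 5
t_43 = 6·5 + 5·4 + 6·1 = 4
t_44 = 6·4 + 5·5 + 6·4 = 8
t_45 = 6·8 + 5·4 + 6·5 = 7
t_46 = 6·7 + 5·8 + 6·4 = 2
t_47 = 6·2 + 5·7 + 6·8 = 4
t_48 = 6·4 + 5·2 + 6·7 = 11
t_49 = 6·11 + 5·4 + 6·2 = 7
t_50 = 6·7 + 5·11 + 6·4 = 4

4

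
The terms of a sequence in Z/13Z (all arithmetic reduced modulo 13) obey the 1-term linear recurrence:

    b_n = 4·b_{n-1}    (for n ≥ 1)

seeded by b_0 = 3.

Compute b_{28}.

b_1 = 4·3 = 12
b_2 = 4·12 = 9
b_3 = 4·9 = 10
b_4 = 4·10 = 1
b_5 = 4·1 = 4
b_6 = 4·4 = 3
(b_6) = (3) = (b_0), so the sequence has period 6.
28 ≡ 4 (mod 6), hence b_28 = b_4 = 1.

1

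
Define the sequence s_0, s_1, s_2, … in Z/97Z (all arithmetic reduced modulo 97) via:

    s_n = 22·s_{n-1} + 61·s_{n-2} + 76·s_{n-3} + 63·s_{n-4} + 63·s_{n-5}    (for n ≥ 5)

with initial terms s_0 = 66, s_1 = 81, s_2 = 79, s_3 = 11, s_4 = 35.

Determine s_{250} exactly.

21

s_5 = 22·35 + 61·11 + 76·79 + 63·81 + 63·66 = 22
s_6 = 22·22 + 61·35 + 76·11 + 63·79 + 63·81 = 52
s_7 = 22·52 + 61·22 + 76·35 + 63·11 + 63·79 = 49
s_8 = 22·49 + 61·52 + 76·22 + 63·35 + 63·11 = 90
s_9 = 22·90 + 61·49 + 76·52 + 63·22 + 63·35 = 96
s_10 = 22·96 + 61·90 + 76·49 + 63·52 + 63·22 = 80
Continuing the recurrence:
  s_11 = 61;  s_12 = 62;  s_13 = 88;  s_14 = 5;  s_15 = 61;  s_16 = 79
  s_17 = 60;  s_18 = 47;  s_19 = 15;  s_20 = 87;  s_21 = 26;  s_22 = 83
  s_23 = 59;  s_24 = 19;  s_25 = 81;  s_26 = 33;  s_27 = 52;  s_28 = 65
  s_29 = 24;  s_30 = 10;  s_31 = 48;  s_32 = 94;  s_33 = 14;  s_34 = 95
  s_35 = 65;  s_36 = 66;  s_37 = 41;  s_38 = 51;  s_39 = 95;  s_40 = 80
  s_41 = 33;  s_42 = 95;  s_43 = 78;  s_44 = 92;  s_45 = 72;  s_46 = 42
  s_47 = 24;  s_48 = 66;  s_49 = 47;  s_50 = 1;  s_51 = 35;  s_52 = 82
  s_53 = 76;  s_54 = 39;  s_55 = 26;  s_56 = 93;  s_57 = 60;  s_58 = 15
  s_59 = 21;  s_60 = 48;  s_61 = 21;  s_62 = 11;  s_63 = 67;  s_64 = 37
  s_65 = 93;  s_66 = 62;  s_67 = 19;  s_68 = 69;  s_69 = 59;  s_70 = 32
  s_71 = 3;  s_72 = 18;  s_73 = 17;  s_74 = 61;  s_75 = 35;  s_76 = 25
  s_77 = 20;  s_78 = 33;  s_79 = 0;  s_80 = 38;  s_81 = 68;  s_82 = 72
  s_83 = 29;  s_84 = 79;  s_85 = 40;  s_86 = 39;  s_87 = 48;  s_88 = 87
  s_89 = 74;  s_90 = 40;  s_91 = 27;  s_92 = 91;  s_93 = 51;  s_94 = 96
  s_95 = 64;  s_96 = 47;  s_97 = 34;  s_98 = 86;  s_99 = 61;  s_100 = 63
  s_101 = 62;  s_102 = 40;  s_103 = 87;  s_104 = 0;  s_105 = 23;  s_106 = 61
  s_107 = 76;  s_108 = 12;  s_109 = 24;  s_110 = 9;  s_111 = 50;  s_112 = 93
  s_113 = 94;  s_114 = 40;  s_115 = 36;  s_116 = 82;  s_117 = 3;  s_118 = 47
  s_119 = 15;  s_120 = 92;  s_121 = 32;  s_122 = 33;  s_123 = 93;  s_124 = 40
  s_125 = 92;  s_126 = 10;  s_127 = 29;  s_128 = 32;  s_129 = 6;  s_130 = 44
  s_131 = 15;  s_132 = 38;  s_133 = 20;  s_134 = 64;  s_135 = 18;  s_136 = 41
  s_137 = 42;  s_138 = 94;  s_139 = 11;  s_140 = 81;  s_141 = 82;  s_142 = 47
  s_143 = 86;  s_144 = 6;  s_145 = 13;  s_146 = 86;  s_147 = 74;  s_148 = 78
  s_149 = 92;  s_150 = 19;  s_151 = 19;  s_152 = 6;  s_153 = 59;  s_154 = 13
  s_155 = 42;  s_156 = 16;  s_157 = 43;  s_158 = 47;  s_159 = 93;  s_160 = 1
  s_161 = 83;  s_162 = 75;  s_163 = 89;  s_164 = 42;  s_165 = 79;  s_166 = 66
  s_167 = 7;  s_168 = 7;  s_169 = 28;  s_170 = 40;  s_171 = 56;  s_172 = 86
  s_173 = 77;  s_174 = 57;  s_175 = 8;  s_176 = 21;  s_177 = 31;  s_178 = 52
  s_179 = 93;  s_180 = 89;  s_181 = 18;  s_182 = 80;  s_183 = 36;  s_184 = 76
  s_185 = 5;  s_186 = 76;  s_187 = 26;  s_188 = 34;  s_189 = 21;  s_190 = 12
  s_191 = 79;  s_192 = 86;  s_193 = 30;  s_194 = 21;  s_195 = 11;  s_196 = 36
  s_197 = 85;  s_198 = 64;  s_199 = 93;  s_200 = 45;  s_201 = 41;  s_202 = 23
  s_203 = 22;  s_204 = 20;  s_205 = 24;  s_206 = 80;  s_207 = 13;  s_208 = 33
  s_209 = 89;  s_210 = 65;  s_211 = 94;  s_212 = 78;  s_213 = 94;  s_214 = 4
  s_215 = 39;  s_216 = 70;  s_217 = 24;  s_218 = 65;  s_219 = 59;  s_220 = 83
  s_221 = 88;  s_222 = 18;  s_223 = 96;  s_224 = 26;  s_225 = 42;  s_226 = 91
  s_227 = 45;  s_228 = 56;  s_229 = 45;  s_230 = 6;  s_231 = 84;  s_232 = 66
  s_233 = 9;  s_234 = 47;  s_235 = 47;  s_236 = 67;  s_237 = 28;  s_238 = 66
  s_239 = 12;  s_240 = 20;  s_241 = 48;  s_242 = 89;  s_243 = 68;  s_244 = 76
  s_245 = 87;  s_246 = 76;  s_247 = 45;  s_248 = 67
s_249 = 22·67 + 61·45 + 76·76 + 63·87 + 63·76 = 88
s_250 = 22·88 + 61·67 + 76·45 + 63·76 + 63·87 = 21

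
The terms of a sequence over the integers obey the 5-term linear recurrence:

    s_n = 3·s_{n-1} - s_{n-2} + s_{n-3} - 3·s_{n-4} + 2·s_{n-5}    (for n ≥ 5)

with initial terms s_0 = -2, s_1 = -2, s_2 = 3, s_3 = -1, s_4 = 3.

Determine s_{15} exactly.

s_5 = 3·3 + -1·-1 + 1·3 + -3·-2 + 2·-2 = 15
s_6 = 3·15 + -1·3 + 1·-1 + -3·3 + 2·-2 = 28
s_7 = 3·28 + -1·15 + 1·3 + -3·-1 + 2·3 = 81
s_8 = 3·81 + -1·28 + 1·15 + -3·3 + 2·-1 = 219
s_9 = 3·219 + -1·81 + 1·28 + -3·15 + 2·3 = 565
s_10 = 3·565 + -1·219 + 1·81 + -3·28 + 2·15 = 1503
s_11 = 3·1503 + -1·565 + 1·219 + -3·81 + 2·28 = 3976
s_12 = 3·3976 + -1·1503 + 1·565 + -3·219 + 2·81 = 10495
s_13 = 3·10495 + -1·3976 + 1·1503 + -3·565 + 2·219 = 27755
s_14 = 3·27755 + -1·10495 + 1·3976 + -3·1503 + 2·565 = 73367
s_15 = 3·73367 + -1·27755 + 1·10495 + -3·3976 + 2·1503 = 193919

193919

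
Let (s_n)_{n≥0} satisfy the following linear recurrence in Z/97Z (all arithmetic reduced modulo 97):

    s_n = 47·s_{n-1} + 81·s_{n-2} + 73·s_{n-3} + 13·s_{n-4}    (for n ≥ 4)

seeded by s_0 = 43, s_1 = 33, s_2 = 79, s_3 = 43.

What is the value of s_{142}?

s_4 = 47·43 + 81·79 + 73·33 + 13·43 = 39
s_5 = 47·39 + 81·43 + 73·79 + 13·33 = 66
s_6 = 47·66 + 81·39 + 73·43 + 13·79 = 48
s_7 = 47·48 + 81·66 + 73·39 + 13·43 = 47
s_8 = 47·47 + 81·48 + 73·66 + 13·39 = 73
s_9 = 47·73 + 81·47 + 73·48 + 13·66 = 57
Continuing the recurrence:
  s_10 = 37;  s_11 = 74;  s_12 = 42;  s_13 = 61;  s_14 = 27;  s_15 = 53
  s_16 = 74;  s_17 = 59;  s_18 = 86;  s_19 = 71;  s_20 = 52;  s_21 = 11
  s_22 = 69;  s_23 = 26;  s_24 = 45;  s_25 = 89;  s_26 = 50;  s_27 = 87
  s_28 = 89;  s_29 = 32;  s_30 = 0;  s_31 = 35;  s_32 = 94;  s_33 = 6
  s_34 = 72;  s_35 = 32;  s_36 = 72;  s_37 = 58;  s_38 = 93;  s_39 = 94
  s_40 = 49;  s_41 = 0;  s_42 = 12;  s_43 = 28;  s_44 = 15;  s_45 = 66
  s_46 = 18;  s_47 = 85;  s_48 = 87;  s_49 = 51;  s_50 = 72;  s_51 = 33
  s_52 = 15;  s_53 = 82;  s_54 = 72;  s_55 = 7;  s_56 = 23;  s_57 = 16
  s_58 = 85;  s_59 = 77;  s_60 = 40;  s_61 = 77;  s_62 = 5;  s_63 = 14
  s_64 = 26;  s_65 = 36;  s_66 = 35;  s_67 = 45;  s_68 = 59;  s_69 = 32
  s_70 = 32;  s_71 = 64;  s_72 = 70;  s_73 = 71;  s_74 = 30;  s_75 = 8
  s_76 = 72;  s_77 = 64;  s_78 = 17;  s_79 = 91;  s_80 = 10;  s_81 = 20
  s_82 = 78;  s_83 = 21;  s_84 = 68;  s_85 = 84;  s_86 = 72;  s_87 = 2
  s_88 = 41;  s_89 = 95;  s_90 = 41;  s_91 = 31;  s_92 = 24;  s_93 = 10
  s_94 = 69;  s_95 = 0;  s_96 = 35;  s_97 = 22;  s_98 = 13;  s_99 = 1
  s_100 = 57;  s_101 = 18;  s_102 = 79;  s_103 = 33;  s_104 = 14;  s_105 = 20
  s_106 = 78;  s_107 = 44;  s_108 = 37;  s_109 = 5;  s_110 = 86;  s_111 = 57
  s_112 = 15;  s_113 = 25;  s_114 = 6;  s_115 = 69;  s_116 = 26;  s_117 = 8
  s_118 = 31;  s_119 = 50;  s_120 = 60;  s_121 = 22;  s_122 = 53;  s_123 = 88
  s_124 = 48;  s_125 = 56;  s_126 = 53;  s_127 = 35;  s_128 = 77;  s_129 = 90
  s_130 = 34;  s_131 = 26;  s_132 = 4;  s_133 = 29;  s_134 = 50;  s_135 = 91
  s_136 = 20;  s_137 = 19;  s_138 = 9;  s_139 = 46;  s_140 = 76
s_141 = 47·76 + 81·46 + 73·9 + 13·19 = 54
s_142 = 47·54 + 81·76 + 73·46 + 13·9 = 44

44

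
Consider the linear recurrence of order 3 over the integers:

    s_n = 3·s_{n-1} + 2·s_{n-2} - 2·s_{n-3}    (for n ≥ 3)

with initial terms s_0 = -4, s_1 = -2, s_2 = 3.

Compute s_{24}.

2276191254821

s_3 = 3·3 + 2·-2 + -2·-4 = 13
s_4 = 3·13 + 2·3 + -2·-2 = 49
s_5 = 3·49 + 2·13 + -2·3 = 167
s_6 = 3·167 + 2·49 + -2·13 = 573
s_7 = 3·573 + 2·167 + -2·49 = 1955
s_8 = 3·1955 + 2·573 + -2·167 = 6677
s_9 = 3·6677 + 2·1955 + -2·573 = 22795
s_10 = 3·22795 + 2·6677 + -2·1955 = 77829
s_11 = 3·77829 + 2·22795 + -2·6677 = 265723
s_12 = 3·265723 + 2·77829 + -2·22795 = 907237
s_13 = 3·907237 + 2·265723 + -2·77829 = 3097499
s_14 = 3·3097499 + 2·907237 + -2·265723 = 10575525
s_15 = 3·10575525 + 2·3097499 + -2·907237 = 36107099
s_16 = 3·36107099 + 2·10575525 + -2·3097499 = 123277349
s_17 = 3·123277349 + 2·36107099 + -2·10575525 = 420895195
s_18 = 3·420895195 + 2·123277349 + -2·36107099 = 1437026085
s_19 = 3·1437026085 + 2·420895195 + -2·123277349 = 4906313947
s_20 = 3·4906313947 + 2·1437026085 + -2·420895195 = 16751203621
s_21 = 3·16751203621 + 2·4906313947 + -2·1437026085 = 57192186587
s_22 = 3·57192186587 + 2·16751203621 + -2·4906313947 = 195266339109
s_23 = 3·195266339109 + 2·57192186587 + -2·16751203621 = 666680983259
s_24 = 3·666680983259 + 2·195266339109 + -2·57192186587 = 2276191254821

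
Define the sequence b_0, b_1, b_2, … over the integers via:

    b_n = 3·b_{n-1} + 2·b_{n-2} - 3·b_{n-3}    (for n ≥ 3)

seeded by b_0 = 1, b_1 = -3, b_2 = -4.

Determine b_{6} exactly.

b_3 = 3·-4 + 2·-3 + -3·1 = -21
b_4 = 3·-21 + 2·-4 + -3·-3 = -62
b_5 = 3·-62 + 2·-21 + -3·-4 = -216
b_6 = 3·-216 + 2·-62 + -3·-21 = -709

-709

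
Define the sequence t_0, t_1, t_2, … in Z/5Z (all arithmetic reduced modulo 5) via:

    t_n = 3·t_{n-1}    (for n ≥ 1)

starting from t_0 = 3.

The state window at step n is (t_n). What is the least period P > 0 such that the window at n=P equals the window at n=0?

n=0: window = (3)
n=1: window = (4)
n=2: window = (2)
n=3: window = (1)
n=4: window = (3)
window at n=4 equals window at n=0 → period = 4

4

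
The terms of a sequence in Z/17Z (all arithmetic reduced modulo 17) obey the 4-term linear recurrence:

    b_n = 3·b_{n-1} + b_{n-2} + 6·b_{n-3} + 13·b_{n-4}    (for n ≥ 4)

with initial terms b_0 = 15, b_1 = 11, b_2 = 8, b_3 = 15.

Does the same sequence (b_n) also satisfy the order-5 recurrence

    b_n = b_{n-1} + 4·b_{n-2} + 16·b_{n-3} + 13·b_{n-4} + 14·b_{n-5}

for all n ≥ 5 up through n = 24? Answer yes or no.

Terms b_0..b_24: 15, 11, 8, 15, 8, 9, 8, 4, 8, 6, 1, 7, 9, 16, 10, 4, 14, 8, 5, 6, 15, 15, 8, 3, 13
n=5: candidate gives 5, actual b_5 = 9 ✗

no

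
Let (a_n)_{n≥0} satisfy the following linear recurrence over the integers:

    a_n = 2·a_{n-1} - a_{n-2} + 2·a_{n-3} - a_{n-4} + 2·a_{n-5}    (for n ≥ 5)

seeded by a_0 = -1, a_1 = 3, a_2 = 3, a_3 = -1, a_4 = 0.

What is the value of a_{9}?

47

a_5 = 2·0 + -1·-1 + 2·3 + -1·3 + 2·-1 = 2
a_6 = 2·2 + -1·0 + 2·-1 + -1·3 + 2·3 = 5
a_7 = 2·5 + -1·2 + 2·0 + -1·-1 + 2·3 = 15
a_8 = 2·15 + -1·5 + 2·2 + -1·0 + 2·-1 = 27
a_9 = 2·27 + -1·15 + 2·5 + -1·2 + 2·0 = 47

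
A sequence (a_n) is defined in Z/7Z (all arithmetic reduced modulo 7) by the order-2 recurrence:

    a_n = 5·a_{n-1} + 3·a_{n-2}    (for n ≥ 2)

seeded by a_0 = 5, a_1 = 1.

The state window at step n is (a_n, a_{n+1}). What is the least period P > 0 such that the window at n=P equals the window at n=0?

n=0: window = (5, 1)
n=1: window = (1, 6)
n=2: window = (6, 5)
n=3: window = (5, 1)
window at n=3 equals window at n=0 → period = 3

3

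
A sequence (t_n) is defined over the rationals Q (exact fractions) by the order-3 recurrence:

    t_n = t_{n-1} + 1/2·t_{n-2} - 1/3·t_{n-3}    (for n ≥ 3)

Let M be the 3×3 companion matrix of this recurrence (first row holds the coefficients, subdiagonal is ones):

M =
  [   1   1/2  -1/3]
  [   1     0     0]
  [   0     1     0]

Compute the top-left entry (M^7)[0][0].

(M^7)[0][0] is the top entry after applying M 7 times to the unit state (1, 0, 0). Equivalently it is h_{9} for the auxiliary sequence (h_n) obeying the same recurrence with h_2 = 1 and h_i = 0 for 0 ≤ i < 2:
h_3 = 1·1 + 1/2·0 + -1/3·0 = 1
h_4 = 1·1 + 1/2·1 + -1/3·0 = 3/2
h_5 = 1·3/2 + 1/2·1 + -1/3·1 = 5/3
h_6 = 1·5/3 + 1/2·3/2 + -1/3·1 = 25/12
h_7 = 1·25/12 + 1/2·5/3 + -1/3·3/2 = 29/12
h_8 = 1·29/12 + 1/2·25/12 + -1/3·5/3 = 209/72
h_9 = 1·209/72 + 1/2·29/12 + -1/3·25/12 = 41/12

41/12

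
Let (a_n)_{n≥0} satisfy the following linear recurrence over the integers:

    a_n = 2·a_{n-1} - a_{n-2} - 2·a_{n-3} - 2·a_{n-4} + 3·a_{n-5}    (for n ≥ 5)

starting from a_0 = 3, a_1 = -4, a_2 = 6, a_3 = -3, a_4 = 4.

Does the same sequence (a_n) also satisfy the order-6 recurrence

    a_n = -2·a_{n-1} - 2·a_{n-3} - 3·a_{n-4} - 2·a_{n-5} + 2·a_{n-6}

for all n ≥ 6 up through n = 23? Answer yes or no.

no

Terms a_0..a_23: 3, -4, 6, -3, 4, 16, 10, 20, -19, -98, -189, -252, -21, 727, 2063, 3378, 2525, -3971, -19168, -39982, -47770, -1705, 150747, 421199
n=6: candidate gives -30, actual a_6 = 10 ✗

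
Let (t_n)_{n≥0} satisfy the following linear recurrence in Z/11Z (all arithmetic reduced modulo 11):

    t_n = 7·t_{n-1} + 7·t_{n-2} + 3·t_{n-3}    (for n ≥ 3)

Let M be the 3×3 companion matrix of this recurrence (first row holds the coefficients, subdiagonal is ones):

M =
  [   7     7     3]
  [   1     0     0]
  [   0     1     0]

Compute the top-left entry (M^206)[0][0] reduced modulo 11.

9

(M^206)[0][0] is the top entry after applying M 206 times to the unit state (1, 0, 0). Equivalently it is h_{208} for the auxiliary sequence (h_n) obeying the same recurrence with h_2 = 1 and h_i = 0 for 0 ≤ i < 2:
h_3 = 7·1 + 7·0 + 3·0 = 7
h_4 = 7·7 + 7·1 + 3·0 = 1
h_5 = 7·1 + 7·7 + 3·1 = 4
h_6 = 7·4 + 7·1 + 3·7 = 1
h_7 = 7·1 + 7·4 + 3·1 = 5
h_8 = 7·5 + 7·1 + 3·4 = 10
h_9 = 7·10 + 7·5 + 3·1 = 9
h_10 = 7·9 + 7·10 + 3·5 = 5
h_11 = 7·5 + 7·9 + 3·10 = 7
h_12 = 7·7 + 7·5 + 3·9 = 1
h_13 = 7·1 + 7·7 + 3·5 = 5
h_14 = 7·5 + 7·1 + 3·7 = 8
h_15 = 7·8 + 7·5 + 3·1 = 6
h_16 = 7·6 + 7·8 + 3·5 = 3
h_17 = 7·3 + 7·6 + 3·8 = 10
h_18 = 7·10 + 7·3 + 3·6 = 10
h_19 = 7·10 + 7·10 + 3·3 = 6
h_20 = 7·6 + 7·10 + 3·10 = 10
h_21 = 7·10 + 7·6 + 3·10 = 10
h_22 = 7·10 + 7·10 + 3·6 = 4
h_23 = 7·4 + 7·10 + 3·10 = 7
h_24 = 7·7 + 7·4 + 3·10 = 8
h_25 = 7·8 + 7·7 + 3·4 = 7
h_26 = 7·7 + 7·8 + 3·7 = 5
h_27 = 7·5 + 7·7 + 3·8 = 9
h_28 = 7·9 + 7·5 + 3·7 = 9
h_29 = 7·9 + 7·9 + 3·5 = 9
h_30 = 7·9 + 7·9 + 3·9 = 10
h_31 = 7·10 + 7·9 + 3·9 = 6
h_32 = 7·6 + 7·10 + 3·9 = 7
h_33 = 7·7 + 7·6 + 3·10 = 0
h_34 = 7·0 + 7·7 + 3·6 = 1
h_35 = 7·1 + 7·0 + 3·7 = 6
h_36 = 7·6 + 7·1 + 3·0 = 5
h_37 = 7·5 + 7·6 + 3·1 = 3
h_38 = 7·3 + 7·5 + 3·6 = 8
h_39 = 7·8 + 7·3 + 3·5 = 4
h_40 = 7·4 + 7·8 + 3·3 = 5
h_41 = 7·5 + 7·4 + 3·8 = 10
h_42 = 7·10 + 7·5 + 3·4 = 7
h_43 = 7·7 + 7·10 + 3·5 = 2
h_44 = 7·2 + 7·7 + 3·10 = 5
h_45 = 7·5 + 7·2 + 3·7 = 4
h_46 = 7·4 + 7·5 + 3·2 = 3
h_47 = 7·3 + 7·4 + 3·5 = 9
h_48 = 7·9 + 7·3 + 3·4 = 8
h_49 = 7·8 + 7·9 + 3·3 = 7
h_50 = 7·7 + 7·8 + 3·9 = 0
h_51 = 7·0 + 7·7 + 3·8 = 7
h_52 = 7·7 + 7·0 + 3·7 = 4
h_53 = 7·4 + 7·7 + 3·0 = 0
h_54 = 7·0 + 7·4 + 3·7 = 5
h_55 = 7·5 + 7·0 + 3·4 = 3
h_56 = 7·3 + 7·5 + 3·0 = 1
h_57 = 7·1 + 7·3 + 3·5 = 10
h_58 = 7·10 + 7·1 + 3·3 = 9
h_59 = 7·9 + 7·10 + 3·1 = 4
h_60 = 7·4 + 7·9 + 3·10 = 0
h_61 = 7·0 + 7·4 + 3·9 = 0
h_62 = 7·0 + 7·0 + 3·4 = 1
(h_60, h_61, h_62) = (0, 0, 1) = (h_0, h_1, h_2), so the sequence has period 60.
208 ≡ 28 (mod 60), hence h_208 = h_28 = 9.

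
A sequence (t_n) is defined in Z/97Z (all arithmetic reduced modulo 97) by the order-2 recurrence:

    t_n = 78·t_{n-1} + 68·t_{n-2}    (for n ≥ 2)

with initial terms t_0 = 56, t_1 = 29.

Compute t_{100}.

72

t_2 = 78·29 + 68·56 = 56
t_3 = 78·56 + 68·29 = 35
t_4 = 78·35 + 68·56 = 39
t_5 = 78·39 + 68·35 = 87
t_6 = 78·87 + 68·39 = 29
t_7 = 78·29 + 68·87 = 30
t_8 = 78·30 + 68·29 = 44
t_9 = 78·44 + 68·30 = 40
t_10 = 78·40 + 68·44 = 1
t_11 = 78·1 + 68·40 = 82
t_12 = 78·82 + 68·1 = 62
t_13 = 78·62 + 68·82 = 33
t_14 = 78·33 + 68·62 = 0
t_15 = 78·0 + 68·33 = 13
t_16 = 78·13 + 68·0 = 44
t_17 = 78·44 + 68·13 = 48
t_18 = 78·48 + 68·44 = 43
t_19 = 78·43 + 68·48 = 22
t_20 = 78·22 + 68·43 = 81
t_21 = 78·81 + 68·22 = 54
t_22 = 78·54 + 68·81 = 20
t_23 = 78·20 + 68·54 = 91
t_24 = 78·91 + 68·20 = 19
t_25 = 78·19 + 68·91 = 7
t_26 = 78·7 + 68·19 = 92
t_27 = 78·92 + 68·7 = 86
t_28 = 78·86 + 68·92 = 63
t_29 = 78·63 + 68·86 = 92
t_30 = 78·92 + 68·63 = 14
t_31 = 78·14 + 68·92 = 73
t_32 = 78·73 + 68·14 = 50
t_33 = 78·50 + 68·73 = 37
t_34 = 78·37 + 68·50 = 78
t_35 = 78·78 + 68·37 = 64
t_36 = 78·64 + 68·78 = 14
t_37 = 78·14 + 68·64 = 12
t_38 = 78·12 + 68·14 = 45
t_39 = 78·45 + 68·12 = 58
t_40 = 78·58 + 68·45 = 18
t_41 = 78·18 + 68·58 = 13
t_42 = 78·13 + 68·18 = 7
t_43 = 78·7 + 68·13 = 72
t_44 = 78·72 + 68·7 = 78
t_45 = 78·78 + 68·72 = 19
t_46 = 78·19 + 68·78 = 93
t_47 = 78·93 + 68·19 = 10
t_48 = 78·10 + 68·93 = 23
t_49 = 78·23 + 68·10 = 49
t_50 = 78·49 + 68·23 = 51
t_51 = 78·51 + 68·49 = 35
t_52 = 78·35 + 68·51 = 87
t_53 = 78·87 + 68·35 = 48
t_54 = 78·48 + 68·87 = 57
t_55 = 78·57 + 68·48 = 47
t_56 = 78·47 + 68·57 = 73
t_57 = 78·73 + 68·47 = 63
t_58 = 78·63 + 68·73 = 81
t_59 = 78·81 + 68·63 = 29
t_60 = 78·29 + 68·81 = 10
t_61 = 78·10 + 68·29 = 36
t_62 = 78·36 + 68·10 = 93
t_63 = 78·93 + 68·36 = 2
t_64 = 78·2 + 68·93 = 78
t_65 = 78·78 + 68·2 = 12
t_66 = 78·12 + 68·78 = 32
t_67 = 78·32 + 68·12 = 14
t_68 = 78·14 + 68·32 = 67
t_69 = 78·67 + 68·14 = 67
t_70 = 78·67 + 68·67 = 82
t_71 = 78·82 + 68·67 = 88
t_72 = 78·88 + 68·82 = 24
t_73 = 78·24 + 68·88 = 96
t_74 = 78·96 + 68·24 = 2
t_75 = 78·2 + 68·96 = 88
t_76 = 78·88 + 68·2 = 16
t_77 = 78·16 + 68·88 = 54
t_78 = 78·54 + 68·16 = 62
t_79 = 78·62 + 68·54 = 69
t_80 = 78·69 + 68·62 = 92
t_81 = 78·92 + 68·69 = 34
t_82 = 78·34 + 68·92 = 81
t_83 = 78·81 + 68·34 = 94
t_84 = 78·94 + 68·81 = 36
t_85 = 78·36 + 68·94 = 82
t_86 = 78·82 + 68·36 = 17
t_87 = 78·17 + 68·82 = 15
t_88 = 78·15 + 68·17 = 95
t_89 = 78·95 + 68·15 = 88
t_90 = 78·88 + 68·95 = 35
t_91 = 78·35 + 68·88 = 81
t_92 = 78·81 + 68·35 = 65
t_93 = 78·65 + 68·81 = 5
t_94 = 78·5 + 68·65 = 57
t_95 = 78·57 + 68·5 = 33
t_96 = 78·33 + 68·57 = 48
t_97 = 78·48 + 68·33 = 71
t_98 = 78·71 + 68·48 = 72
t_99 = 78·72 + 68·71 = 65
t_100 = 78·65 + 68·72 = 72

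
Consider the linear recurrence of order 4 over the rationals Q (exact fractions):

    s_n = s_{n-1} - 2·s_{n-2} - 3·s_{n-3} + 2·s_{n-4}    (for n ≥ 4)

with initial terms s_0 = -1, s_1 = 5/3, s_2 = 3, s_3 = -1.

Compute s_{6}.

s_4 = 1·-1 + -2·3 + -3·5/3 + 2·-1 = -14
s_5 = 1·-14 + -2·-1 + -3·3 + 2·5/3 = -53/3
s_6 = 1·-53/3 + -2·-14 + -3·-1 + 2·3 = 58/3

58/3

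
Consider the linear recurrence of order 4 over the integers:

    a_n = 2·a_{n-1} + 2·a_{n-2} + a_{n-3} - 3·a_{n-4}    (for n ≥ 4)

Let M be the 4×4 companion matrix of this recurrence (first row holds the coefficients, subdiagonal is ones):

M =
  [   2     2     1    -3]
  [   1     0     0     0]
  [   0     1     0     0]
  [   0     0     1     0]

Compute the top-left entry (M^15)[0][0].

(M^15)[0][0] is the top entry after applying M 15 times to the unit state (1, 0, 0, 0). Equivalently it is h_{18} for the auxiliary sequence (h_n) obeying the same recurrence with h_3 = 1 and h_i = 0 for 0 ≤ i < 3:
h_4 = 2·1 + 2·0 + 1·0 + -3·0 = 2
h_5 = 2·2 + 2·1 + 1·0 + -3·0 = 6
h_6 = 2·6 + 2·2 + 1·1 + -3·0 = 17
h_7 = 2·17 + 2·6 + 1·2 + -3·1 = 45
h_8 = 2·45 + 2·17 + 1·6 + -3·2 = 124
h_9 = 2·124 + 2·45 + 1·17 + -3·6 = 337
h_10 = 2·337 + 2·124 + 1·45 + -3·17 = 916
h_11 = 2·916 + 2·337 + 1·124 + -3·45 = 2495
h_12 = 2·2495 + 2·916 + 1·337 + -3·124 = 6787
h_13 = 2·6787 + 2·2495 + 1·916 + -3·337 = 18469
h_14 = 2·18469 + 2·6787 + 1·2495 + -3·916 = 50259
h_15 = 2·50259 + 2·18469 + 1·6787 + -3·2495 = 136758
h_16 = 2·136758 + 2·50259 + 1·18469 + -3·6787 = 372142
h_17 = 2·372142 + 2·136758 + 1·50259 + -3·18469 = 1012652
h_18 = 2·1012652 + 2·372142 + 1·136758 + -3·50259 = 2755569

2755569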